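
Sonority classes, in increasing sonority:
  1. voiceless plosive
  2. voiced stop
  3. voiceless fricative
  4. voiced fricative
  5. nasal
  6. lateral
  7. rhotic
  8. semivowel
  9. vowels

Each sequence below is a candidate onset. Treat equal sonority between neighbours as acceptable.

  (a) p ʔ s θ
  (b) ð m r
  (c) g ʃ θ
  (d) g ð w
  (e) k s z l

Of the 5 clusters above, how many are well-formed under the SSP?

5

(a) sonority 1-1-3-3: well-formed.
(b) sonority 4-5-7: well-formed.
(c) sonority 2-3-3: well-formed.
(d) sonority 2-4-8: well-formed.
(e) sonority 1-3-4-6: well-formed.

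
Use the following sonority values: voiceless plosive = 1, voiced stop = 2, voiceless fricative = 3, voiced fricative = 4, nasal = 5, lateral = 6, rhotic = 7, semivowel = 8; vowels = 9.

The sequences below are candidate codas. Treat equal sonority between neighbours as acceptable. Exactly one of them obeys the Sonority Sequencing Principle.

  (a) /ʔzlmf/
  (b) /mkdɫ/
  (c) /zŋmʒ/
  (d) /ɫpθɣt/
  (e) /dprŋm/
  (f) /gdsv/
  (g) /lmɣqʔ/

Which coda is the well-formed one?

g

(a) sonority 1-4-6-5-3: ill-formed.
(b) sonority 5-1-2-6: ill-formed.
(c) sonority 4-5-5-4: ill-formed.
(d) sonority 6-1-3-4-1: ill-formed.
(e) sonority 2-1-7-5-5: ill-formed.
(f) sonority 2-2-3-4: ill-formed.
(g) sonority 6-5-4-1-1: well-formed.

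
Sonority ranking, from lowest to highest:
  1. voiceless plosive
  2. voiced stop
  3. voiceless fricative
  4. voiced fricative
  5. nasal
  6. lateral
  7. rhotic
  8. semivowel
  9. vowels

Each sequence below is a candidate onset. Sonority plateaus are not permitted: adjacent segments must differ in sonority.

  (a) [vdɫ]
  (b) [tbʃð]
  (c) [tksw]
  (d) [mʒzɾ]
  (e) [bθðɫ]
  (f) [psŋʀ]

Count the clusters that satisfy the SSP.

3

(a) sonority 4-2-6: ill-formed.
(b) sonority 1-2-3-4: well-formed.
(c) sonority 1-1-3-8: ill-formed.
(d) sonority 5-4-4-7: ill-formed.
(e) sonority 2-3-4-6: well-formed.
(f) sonority 1-3-5-7: well-formed.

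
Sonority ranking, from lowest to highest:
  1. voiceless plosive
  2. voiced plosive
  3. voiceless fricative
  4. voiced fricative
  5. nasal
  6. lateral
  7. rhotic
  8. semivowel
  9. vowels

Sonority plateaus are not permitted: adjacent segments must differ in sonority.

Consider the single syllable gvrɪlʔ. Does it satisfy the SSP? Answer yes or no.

Onset: /g/ is a voiced plosive (sonority 2), /v/ is a voiced fricative (sonority 4), /r/ is a rhotic (sonority 7); then the nucleus /ɪ/ (sonority 9).
Onset profile 2-4-7-9 — rises to the nucleus.
Coda: /l/ is a lateral (sonority 6), /ʔ/ is a voiceless plosive (sonority 1).
Coda profile 9-6-1 — falls from the nucleus.

yes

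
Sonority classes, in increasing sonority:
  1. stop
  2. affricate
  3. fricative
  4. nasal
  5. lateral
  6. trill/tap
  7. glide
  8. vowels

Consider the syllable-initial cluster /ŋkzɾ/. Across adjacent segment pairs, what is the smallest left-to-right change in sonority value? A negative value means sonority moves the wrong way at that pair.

/ŋ/ is a nasal (sonority 4).
/k/ is a stop (sonority 1).
/z/ is a fricative (sonority 3).
/ɾ/ is a trill/tap (sonority 6).
/ŋ/→/k/: change -3.
/k/→/z/: change +2.
/z/→/ɾ/: change +3.
Minimum = -3.

-3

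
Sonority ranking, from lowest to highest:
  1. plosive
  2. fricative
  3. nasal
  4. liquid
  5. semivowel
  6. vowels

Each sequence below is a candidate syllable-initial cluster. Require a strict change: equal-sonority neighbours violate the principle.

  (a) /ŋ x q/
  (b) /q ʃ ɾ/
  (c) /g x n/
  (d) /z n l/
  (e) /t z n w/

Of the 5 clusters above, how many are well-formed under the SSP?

4

(a) /ŋ x q/: profile 3-2-1 — violates.
(b) /q ʃ ɾ/: profile 1-2-4 — obeys.
(c) /g x n/: profile 1-2-3 — obeys.
(d) /z n l/: profile 2-3-4 — obeys.
(e) /t z n w/: profile 1-2-3-5 — obeys.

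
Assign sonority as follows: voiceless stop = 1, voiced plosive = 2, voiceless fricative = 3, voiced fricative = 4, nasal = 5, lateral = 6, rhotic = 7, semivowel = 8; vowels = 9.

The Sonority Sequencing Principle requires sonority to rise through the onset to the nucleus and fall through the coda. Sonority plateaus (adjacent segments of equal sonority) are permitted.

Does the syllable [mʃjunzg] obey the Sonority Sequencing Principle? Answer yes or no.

Onset: /m/ is a nasal (sonority 5), /ʃ/ is a voiceless fricative (sonority 3), /j/ is a semivowel (sonority 8); then the nucleus /u/ (sonority 9).
Onset profile 5-3-8-9 — does not rise throughout.
Coda: /n/ is a nasal (sonority 5), /z/ is a voiced fricative (sonority 4), /g/ is a voiced plosive (sonority 2).
Coda profile 9-5-4-2 — falls from the nucleus.

no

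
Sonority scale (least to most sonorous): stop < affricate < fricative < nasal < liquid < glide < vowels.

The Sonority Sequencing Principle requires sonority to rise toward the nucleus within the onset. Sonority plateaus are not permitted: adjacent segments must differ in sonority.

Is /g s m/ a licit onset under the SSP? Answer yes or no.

yes

/g/ is a stop (sonority 1).
/s/ is a fricative (sonority 3).
/m/ is a nasal (sonority 4).
The profile 1-3-4 strictly rises, so the onset satisfies the SSP.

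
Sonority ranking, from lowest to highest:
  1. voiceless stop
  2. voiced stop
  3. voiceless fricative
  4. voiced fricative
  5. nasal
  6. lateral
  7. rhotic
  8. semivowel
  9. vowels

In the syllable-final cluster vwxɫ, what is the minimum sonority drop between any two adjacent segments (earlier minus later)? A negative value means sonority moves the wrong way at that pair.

-4

/v/: voiced fricative = 4.
/w/: semivowel = 8.
/x/: voiceless fricative = 3.
/ɫ/: lateral = 6.
/v/→/w/: change -4.
/w/→/x/: change +5.
/x/→/ɫ/: change -3.
Minimum = -4.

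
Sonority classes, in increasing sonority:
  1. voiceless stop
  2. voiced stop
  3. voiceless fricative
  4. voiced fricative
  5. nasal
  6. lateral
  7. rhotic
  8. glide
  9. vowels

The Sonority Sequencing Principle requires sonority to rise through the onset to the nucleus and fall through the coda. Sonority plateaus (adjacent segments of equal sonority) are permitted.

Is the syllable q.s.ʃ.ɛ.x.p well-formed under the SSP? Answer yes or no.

yes

Onset: /q/ is a voiceless stop (sonority 1), /s/ is a voiceless fricative (sonority 3), /ʃ/ is a voiceless fricative (sonority 3); then the nucleus /ɛ/ (sonority 9).
Onset profile 1-3-3-9 — rises to the nucleus.
Coda: /x/ is a voiceless fricative (sonority 3), /p/ is a voiceless stop (sonority 1).
Coda profile 9-3-1 — falls from the nucleus.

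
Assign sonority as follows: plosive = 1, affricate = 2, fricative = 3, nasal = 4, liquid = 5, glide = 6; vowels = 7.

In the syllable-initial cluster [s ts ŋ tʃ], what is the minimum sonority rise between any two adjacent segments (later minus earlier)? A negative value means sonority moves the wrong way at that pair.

-2

/s/: fricative = 3.
/ts/: affricate = 2.
/ŋ/: nasal = 4.
/tʃ/: affricate = 2.
/s/→/ts/: change -1.
/ts/→/ŋ/: change +2.
/ŋ/→/tʃ/: change -2.
Minimum = -2.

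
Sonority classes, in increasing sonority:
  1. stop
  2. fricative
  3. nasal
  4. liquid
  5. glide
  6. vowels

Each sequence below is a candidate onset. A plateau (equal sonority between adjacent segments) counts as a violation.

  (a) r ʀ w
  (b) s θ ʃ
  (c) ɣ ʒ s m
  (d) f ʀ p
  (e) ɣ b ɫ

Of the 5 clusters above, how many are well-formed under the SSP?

0

(a) r ʀ w: profile 4-4-5 — violates.
(b) s θ ʃ: profile 2-2-2 — violates.
(c) ɣ ʒ s m: profile 2-2-2-3 — violates.
(d) f ʀ p: profile 2-4-1 — violates.
(e) ɣ b ɫ: profile 2-1-4 — violates.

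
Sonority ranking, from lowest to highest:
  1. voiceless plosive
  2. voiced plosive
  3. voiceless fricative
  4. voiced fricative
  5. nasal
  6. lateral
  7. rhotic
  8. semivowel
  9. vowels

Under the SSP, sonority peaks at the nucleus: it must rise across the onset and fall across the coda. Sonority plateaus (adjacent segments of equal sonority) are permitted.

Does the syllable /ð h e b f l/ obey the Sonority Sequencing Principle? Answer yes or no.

no

Onset: /ð/ is a voiced fricative (sonority 4), /h/ is a voiceless fricative (sonority 3); then the nucleus /e/ (sonority 9).
Onset profile 4-3-9 — does not rise throughout.
Coda: /b/ is a voiced plosive (sonority 2), /f/ is a voiceless fricative (sonority 3), /l/ is a lateral (sonority 6).
Coda profile 9-2-3-6 — does not fall throughout.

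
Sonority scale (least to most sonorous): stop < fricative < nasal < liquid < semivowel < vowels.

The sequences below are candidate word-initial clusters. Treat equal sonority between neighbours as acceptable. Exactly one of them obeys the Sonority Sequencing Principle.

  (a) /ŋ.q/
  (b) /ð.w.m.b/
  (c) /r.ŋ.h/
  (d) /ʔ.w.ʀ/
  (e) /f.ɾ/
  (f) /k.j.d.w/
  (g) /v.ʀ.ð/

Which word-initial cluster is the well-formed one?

(a) /ŋ.q/: profile 3-1 — violates.
(b) /ð.w.m.b/: profile 2-5-3-1 — violates.
(c) /r.ŋ.h/: profile 4-3-2 — violates.
(d) /ʔ.w.ʀ/: profile 1-5-4 — violates.
(e) /f.ɾ/: profile 2-4 — obeys.
(f) /k.j.d.w/: profile 1-5-1-5 — violates.
(g) /v.ʀ.ð/: profile 2-4-2 — violates.

e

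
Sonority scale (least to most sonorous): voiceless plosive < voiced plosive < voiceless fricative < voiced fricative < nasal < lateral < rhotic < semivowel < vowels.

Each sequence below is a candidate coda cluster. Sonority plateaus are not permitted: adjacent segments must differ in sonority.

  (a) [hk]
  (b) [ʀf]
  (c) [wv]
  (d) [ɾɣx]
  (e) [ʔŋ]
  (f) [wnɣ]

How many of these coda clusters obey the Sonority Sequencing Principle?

5

(a) sonority 3-1: well-formed.
(b) sonority 7-3: well-formed.
(c) sonority 8-4: well-formed.
(d) sonority 7-4-3: well-formed.
(e) sonority 1-5: ill-formed.
(f) sonority 8-5-4: well-formed.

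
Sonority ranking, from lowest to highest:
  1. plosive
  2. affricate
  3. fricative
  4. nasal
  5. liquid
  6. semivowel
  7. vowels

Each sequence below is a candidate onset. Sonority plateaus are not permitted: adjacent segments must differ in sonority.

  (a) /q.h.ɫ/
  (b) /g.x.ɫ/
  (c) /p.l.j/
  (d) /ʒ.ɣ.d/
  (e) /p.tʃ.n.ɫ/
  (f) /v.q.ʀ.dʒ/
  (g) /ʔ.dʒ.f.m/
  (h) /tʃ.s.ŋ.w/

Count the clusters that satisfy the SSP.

6

(a) 1-3-5 → obeys
(b) 1-3-5 → obeys
(c) 1-5-6 → obeys
(d) 3-3-1 → violates
(e) 1-2-4-5 → obeys
(f) 3-1-5-2 → violates
(g) 1-2-3-4 → obeys
(h) 2-3-4-6 → obeys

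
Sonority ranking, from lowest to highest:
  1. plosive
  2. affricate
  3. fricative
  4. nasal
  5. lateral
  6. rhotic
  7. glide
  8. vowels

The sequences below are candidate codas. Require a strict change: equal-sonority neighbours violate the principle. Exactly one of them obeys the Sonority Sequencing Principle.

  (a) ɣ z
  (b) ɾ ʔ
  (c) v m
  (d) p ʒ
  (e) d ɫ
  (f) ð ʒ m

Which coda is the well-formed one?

b

(a) ɣ z: profile 3-3 — violates.
(b) ɾ ʔ: profile 6-1 — obeys.
(c) v m: profile 3-4 — violates.
(d) p ʒ: profile 1-3 — violates.
(e) d ɫ: profile 1-5 — violates.
(f) ð ʒ m: profile 3-3-4 — violates.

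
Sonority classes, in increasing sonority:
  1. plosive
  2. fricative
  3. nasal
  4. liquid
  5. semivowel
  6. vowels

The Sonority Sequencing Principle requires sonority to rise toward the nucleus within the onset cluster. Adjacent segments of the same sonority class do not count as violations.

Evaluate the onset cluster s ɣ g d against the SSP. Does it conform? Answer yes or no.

/s/: fricative = 2.
/ɣ/: fricative = 2.
/g/: plosive = 1.
/d/: plosive = 1.
The profile is 2-2-1-1. Between /ɣ/ (2) and /g/ (1) sonority does not rise, so the cluster violates the SSP.

no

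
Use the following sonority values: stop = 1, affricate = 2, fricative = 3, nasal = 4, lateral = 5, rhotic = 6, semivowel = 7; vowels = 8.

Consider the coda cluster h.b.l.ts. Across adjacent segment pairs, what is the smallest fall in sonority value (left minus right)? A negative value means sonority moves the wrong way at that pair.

-4

/h/ is a fricative (sonority 3).
/b/ is a stop (sonority 1).
/l/ is a lateral (sonority 5).
/ts/ is an affricate (sonority 2).
/h/→/b/: change +2.
/b/→/l/: change -4.
/l/→/ts/: change +3.
Minimum = -4.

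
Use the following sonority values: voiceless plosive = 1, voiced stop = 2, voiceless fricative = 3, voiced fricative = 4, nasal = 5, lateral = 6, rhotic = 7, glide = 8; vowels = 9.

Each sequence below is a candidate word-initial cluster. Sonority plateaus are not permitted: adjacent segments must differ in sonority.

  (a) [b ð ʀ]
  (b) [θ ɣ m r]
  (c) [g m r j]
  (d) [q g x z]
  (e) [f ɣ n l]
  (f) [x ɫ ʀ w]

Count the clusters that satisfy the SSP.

6

(a) sonority 2-4-7: well-formed.
(b) sonority 3-4-5-7: well-formed.
(c) sonority 2-5-7-8: well-formed.
(d) sonority 1-2-3-4: well-formed.
(e) sonority 3-4-5-6: well-formed.
(f) sonority 3-6-7-8: well-formed.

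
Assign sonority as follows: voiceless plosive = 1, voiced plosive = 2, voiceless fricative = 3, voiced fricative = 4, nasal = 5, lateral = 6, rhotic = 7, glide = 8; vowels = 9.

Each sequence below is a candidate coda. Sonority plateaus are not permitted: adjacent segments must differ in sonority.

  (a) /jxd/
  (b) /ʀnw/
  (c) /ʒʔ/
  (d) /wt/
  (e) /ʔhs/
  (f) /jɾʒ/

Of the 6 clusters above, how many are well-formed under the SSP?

4

(a) 8-3-2 → obeys
(b) 7-5-8 → violates
(c) 4-1 → obeys
(d) 8-1 → obeys
(e) 1-3-3 → violates
(f) 8-7-4 → obeys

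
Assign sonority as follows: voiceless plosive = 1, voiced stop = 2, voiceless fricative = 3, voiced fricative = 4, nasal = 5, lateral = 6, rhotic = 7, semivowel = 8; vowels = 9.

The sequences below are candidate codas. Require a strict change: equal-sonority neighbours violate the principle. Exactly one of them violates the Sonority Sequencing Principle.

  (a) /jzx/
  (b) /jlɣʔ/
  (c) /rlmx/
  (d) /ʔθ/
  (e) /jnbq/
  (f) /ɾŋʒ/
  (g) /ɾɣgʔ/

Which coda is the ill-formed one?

(a) sonority 8-4-3: well-formed.
(b) sonority 8-6-4-1: well-formed.
(c) sonority 7-6-5-3: well-formed.
(d) sonority 1-3: ill-formed.
(e) sonority 8-5-2-1: well-formed.
(f) sonority 7-5-4: well-formed.
(g) sonority 7-4-2-1: well-formed.

d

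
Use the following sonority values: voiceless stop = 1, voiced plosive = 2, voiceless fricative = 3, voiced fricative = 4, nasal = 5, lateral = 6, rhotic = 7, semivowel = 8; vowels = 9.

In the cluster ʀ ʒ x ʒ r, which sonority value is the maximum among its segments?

/ʀ/ is a rhotic (sonority 7).
/ʒ/ is a voiced fricative (sonority 4).
/x/ is a voiceless fricative (sonority 3).
/ʒ/ is a voiced fricative (sonority 4).
/r/ is a rhotic (sonority 7).
The maximum is 7.

7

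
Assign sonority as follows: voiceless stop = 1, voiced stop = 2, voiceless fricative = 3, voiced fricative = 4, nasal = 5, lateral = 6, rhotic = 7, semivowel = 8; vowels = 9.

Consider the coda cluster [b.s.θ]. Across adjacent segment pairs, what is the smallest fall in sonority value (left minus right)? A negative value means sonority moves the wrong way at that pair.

-1

/b/ is a voiced stop (sonority 2).
/s/ is a voiceless fricative (sonority 3).
/θ/ is a voiceless fricative (sonority 3).
/b/→/s/: change -1.
/s/→/θ/: change +0.
Minimum = -1.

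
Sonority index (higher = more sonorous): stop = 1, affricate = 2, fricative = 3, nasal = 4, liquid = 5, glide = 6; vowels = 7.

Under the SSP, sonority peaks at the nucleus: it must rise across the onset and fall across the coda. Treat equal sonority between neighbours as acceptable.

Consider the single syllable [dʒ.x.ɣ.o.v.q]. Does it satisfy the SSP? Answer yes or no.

Onset: /dʒ/ is an affricate (sonority 2), /x/ is a fricative (sonority 3), /ɣ/ is a fricative (sonority 3); then the nucleus /o/ (sonority 7).
Onset profile 2-3-3-7 — rises to the nucleus.
Coda: /v/ is a fricative (sonority 3), /q/ is a stop (sonority 1).
Coda profile 7-3-1 — falls from the nucleus.

yes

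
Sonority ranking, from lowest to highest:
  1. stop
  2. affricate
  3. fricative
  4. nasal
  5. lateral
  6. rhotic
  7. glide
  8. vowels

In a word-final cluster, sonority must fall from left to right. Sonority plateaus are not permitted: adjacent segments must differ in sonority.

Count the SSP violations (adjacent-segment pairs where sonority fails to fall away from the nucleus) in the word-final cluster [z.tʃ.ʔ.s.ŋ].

2

/z/ — fricative, sonority 3.
/tʃ/ — affricate, sonority 2.
/ʔ/ — stop, sonority 1.
/s/ — fricative, sonority 3.
/ŋ/ — nasal, sonority 4.
/z/→/tʃ/: 3→2 (falls) — ok.
/tʃ/→/ʔ/: 2→1 (falls) — ok.
/ʔ/→/s/: 1→3 (does not fall) — violation.
/s/→/ŋ/: 3→4 (does not fall) — violation.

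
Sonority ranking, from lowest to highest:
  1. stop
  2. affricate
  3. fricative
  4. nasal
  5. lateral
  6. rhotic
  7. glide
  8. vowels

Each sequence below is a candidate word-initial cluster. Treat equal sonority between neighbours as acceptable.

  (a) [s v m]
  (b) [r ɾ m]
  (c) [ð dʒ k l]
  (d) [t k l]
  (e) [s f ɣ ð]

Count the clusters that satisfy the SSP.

(a) 3-3-4 → obeys
(b) 6-6-4 → violates
(c) 3-2-1-5 → violates
(d) 1-1-5 → obeys
(e) 3-3-3-3 → obeys

3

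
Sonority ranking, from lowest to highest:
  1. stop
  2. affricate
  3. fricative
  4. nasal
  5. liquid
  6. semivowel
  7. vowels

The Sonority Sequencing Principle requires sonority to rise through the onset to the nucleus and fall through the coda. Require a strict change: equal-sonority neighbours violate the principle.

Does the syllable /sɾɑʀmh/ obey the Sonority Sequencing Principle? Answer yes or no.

yes

Onset: /s/ is a fricative (sonority 3), /ɾ/ is a liquid (sonority 5); then the nucleus /ɑ/ (sonority 7).
Onset profile 3-5-7 — rises to the nucleus.
Coda: /ʀ/ is a liquid (sonority 5), /m/ is a nasal (sonority 4), /h/ is a fricative (sonority 3).
Coda profile 7-5-4-3 — falls from the nucleus.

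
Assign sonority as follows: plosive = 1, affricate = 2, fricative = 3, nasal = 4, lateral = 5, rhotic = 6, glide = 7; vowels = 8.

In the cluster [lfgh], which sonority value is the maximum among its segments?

/l/: lateral = 5.
/f/: fricative = 3.
/g/: plosive = 1.
/h/: fricative = 3.
The maximum is 5.

5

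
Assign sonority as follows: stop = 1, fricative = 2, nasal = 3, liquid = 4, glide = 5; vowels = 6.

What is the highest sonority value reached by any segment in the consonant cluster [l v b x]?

4

/l/: liquid = 4.
/v/: fricative = 2.
/b/: stop = 1.
/x/: fricative = 2.
The maximum is 4.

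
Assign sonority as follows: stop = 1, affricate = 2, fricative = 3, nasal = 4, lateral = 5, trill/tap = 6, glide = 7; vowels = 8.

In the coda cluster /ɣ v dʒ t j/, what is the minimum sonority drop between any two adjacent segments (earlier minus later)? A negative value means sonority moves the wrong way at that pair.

-6

/ɣ/ — fricative, sonority 3.
/v/ — fricative, sonority 3.
/dʒ/ — affricate, sonority 2.
/t/ — stop, sonority 1.
/j/ — glide, sonority 7.
/ɣ/→/v/: change +0.
/v/→/dʒ/: change +1.
/dʒ/→/t/: change +1.
/t/→/j/: change -6.
Minimum = -6.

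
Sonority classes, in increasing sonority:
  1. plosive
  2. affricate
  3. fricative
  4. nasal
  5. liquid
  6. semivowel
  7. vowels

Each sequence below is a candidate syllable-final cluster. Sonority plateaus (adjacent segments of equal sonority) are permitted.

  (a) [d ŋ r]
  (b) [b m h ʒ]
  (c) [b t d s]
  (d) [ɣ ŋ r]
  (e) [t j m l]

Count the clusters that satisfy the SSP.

0

(a) [d ŋ r]: profile 1-4-5 — violates.
(b) [b m h ʒ]: profile 1-4-3-3 — violates.
(c) [b t d s]: profile 1-1-1-3 — violates.
(d) [ɣ ŋ r]: profile 3-4-5 — violates.
(e) [t j m l]: profile 1-6-4-5 — violates.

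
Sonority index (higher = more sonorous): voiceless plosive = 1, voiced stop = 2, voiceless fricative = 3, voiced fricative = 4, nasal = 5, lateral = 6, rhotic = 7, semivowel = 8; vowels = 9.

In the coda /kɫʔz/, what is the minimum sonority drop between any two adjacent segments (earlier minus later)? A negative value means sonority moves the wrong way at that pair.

-5

/k/ — voiceless plosive, sonority 1.
/ɫ/ — lateral, sonority 6.
/ʔ/ — voiceless plosive, sonority 1.
/z/ — voiced fricative, sonority 4.
/k/→/ɫ/: change -5.
/ɫ/→/ʔ/: change +5.
/ʔ/→/z/: change -3.
Minimum = -5.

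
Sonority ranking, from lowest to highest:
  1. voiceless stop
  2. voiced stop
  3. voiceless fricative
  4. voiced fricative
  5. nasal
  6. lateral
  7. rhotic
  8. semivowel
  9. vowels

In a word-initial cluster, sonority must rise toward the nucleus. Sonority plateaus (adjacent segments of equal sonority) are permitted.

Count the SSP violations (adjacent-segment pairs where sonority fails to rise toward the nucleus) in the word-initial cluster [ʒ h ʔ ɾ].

/ʒ/ is a voiced fricative (sonority 4).
/h/ is a voiceless fricative (sonority 3).
/ʔ/ is a voiceless stop (sonority 1).
/ɾ/ is a rhotic (sonority 7).
/ʒ/→/h/: 4→3 (does not rise) — violation.
/h/→/ʔ/: 3→1 (does not rise) — violation.
/ʔ/→/ɾ/: 1→7 (rises) — ok.

2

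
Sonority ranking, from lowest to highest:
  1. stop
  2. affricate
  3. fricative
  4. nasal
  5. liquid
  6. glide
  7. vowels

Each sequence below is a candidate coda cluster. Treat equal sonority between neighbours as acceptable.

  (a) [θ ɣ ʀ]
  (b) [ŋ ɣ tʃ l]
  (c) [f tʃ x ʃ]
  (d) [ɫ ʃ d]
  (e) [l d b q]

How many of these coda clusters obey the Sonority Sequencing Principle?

(a) sonority 3-3-5: ill-formed.
(b) sonority 4-3-2-5: ill-formed.
(c) sonority 3-2-3-3: ill-formed.
(d) sonority 5-3-1: well-formed.
(e) sonority 5-1-1-1: well-formed.

2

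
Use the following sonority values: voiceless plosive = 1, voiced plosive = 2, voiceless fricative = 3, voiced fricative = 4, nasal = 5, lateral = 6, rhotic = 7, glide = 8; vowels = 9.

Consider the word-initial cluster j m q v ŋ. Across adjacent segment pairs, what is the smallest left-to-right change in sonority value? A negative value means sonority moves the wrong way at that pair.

-4

/j/ — glide, sonority 8.
/m/ — nasal, sonority 5.
/q/ — voiceless plosive, sonority 1.
/v/ — voiced fricative, sonority 4.
/ŋ/ — nasal, sonority 5.
/j/→/m/: change -3.
/m/→/q/: change -4.
/q/→/v/: change +3.
/v/→/ŋ/: change +1.
Minimum = -4.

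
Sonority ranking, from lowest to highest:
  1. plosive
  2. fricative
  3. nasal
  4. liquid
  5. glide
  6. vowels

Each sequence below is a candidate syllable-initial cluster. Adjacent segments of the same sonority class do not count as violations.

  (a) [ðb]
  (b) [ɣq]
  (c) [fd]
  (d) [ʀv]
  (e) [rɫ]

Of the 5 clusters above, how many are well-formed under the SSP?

(a) sonority 2-1: ill-formed.
(b) sonority 2-1: ill-formed.
(c) sonority 2-1: ill-formed.
(d) sonority 4-2: ill-formed.
(e) sonority 4-4: well-formed.

1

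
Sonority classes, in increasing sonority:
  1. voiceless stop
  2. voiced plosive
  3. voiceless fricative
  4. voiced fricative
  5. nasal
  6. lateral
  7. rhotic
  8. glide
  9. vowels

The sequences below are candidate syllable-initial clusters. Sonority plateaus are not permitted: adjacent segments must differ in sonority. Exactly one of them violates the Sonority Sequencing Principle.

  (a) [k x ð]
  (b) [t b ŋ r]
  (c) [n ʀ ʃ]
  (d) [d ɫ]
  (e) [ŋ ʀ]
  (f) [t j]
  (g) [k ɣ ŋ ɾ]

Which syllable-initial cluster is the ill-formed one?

(a) 1-3-4 → obeys
(b) 1-2-5-7 → obeys
(c) 5-7-3 → violates
(d) 2-6 → obeys
(e) 5-7 → obeys
(f) 1-8 → obeys
(g) 1-4-5-7 → obeys

c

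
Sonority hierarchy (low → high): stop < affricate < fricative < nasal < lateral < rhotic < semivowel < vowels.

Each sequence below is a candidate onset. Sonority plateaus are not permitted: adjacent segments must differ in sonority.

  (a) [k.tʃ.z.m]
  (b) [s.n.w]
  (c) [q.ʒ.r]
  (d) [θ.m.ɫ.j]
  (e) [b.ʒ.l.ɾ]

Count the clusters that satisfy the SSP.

(a) 1-2-3-4 → obeys
(b) 3-4-7 → obeys
(c) 1-3-6 → obeys
(d) 3-4-5-7 → obeys
(e) 1-3-5-6 → obeys

5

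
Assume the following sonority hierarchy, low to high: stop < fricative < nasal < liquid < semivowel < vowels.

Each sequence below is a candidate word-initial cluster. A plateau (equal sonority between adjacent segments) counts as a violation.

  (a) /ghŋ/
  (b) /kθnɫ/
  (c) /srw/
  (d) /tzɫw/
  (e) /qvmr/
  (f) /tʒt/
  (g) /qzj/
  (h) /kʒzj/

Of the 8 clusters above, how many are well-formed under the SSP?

6

(a) /ghŋ/: profile 1-2-3 — obeys.
(b) /kθnɫ/: profile 1-2-3-4 — obeys.
(c) /srw/: profile 2-4-5 — obeys.
(d) /tzɫw/: profile 1-2-4-5 — obeys.
(e) /qvmr/: profile 1-2-3-4 — obeys.
(f) /tʒt/: profile 1-2-1 — violates.
(g) /qzj/: profile 1-2-5 — obeys.
(h) /kʒzj/: profile 1-2-2-5 — violates.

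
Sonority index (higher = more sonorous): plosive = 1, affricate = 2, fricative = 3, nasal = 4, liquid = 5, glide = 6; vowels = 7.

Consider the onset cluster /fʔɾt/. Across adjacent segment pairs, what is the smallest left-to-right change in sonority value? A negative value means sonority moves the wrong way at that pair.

-4

/f/ — fricative, sonority 3.
/ʔ/ — plosive, sonority 1.
/ɾ/ — liquid, sonority 5.
/t/ — plosive, sonority 1.
/f/→/ʔ/: change -2.
/ʔ/→/ɾ/: change +4.
/ɾ/→/t/: change -4.
Minimum = -4.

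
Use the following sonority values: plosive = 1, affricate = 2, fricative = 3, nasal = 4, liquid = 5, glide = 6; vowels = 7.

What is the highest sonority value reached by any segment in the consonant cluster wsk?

6

/w/: glide = 6.
/s/: fricative = 3.
/k/: plosive = 1.
The maximum is 6.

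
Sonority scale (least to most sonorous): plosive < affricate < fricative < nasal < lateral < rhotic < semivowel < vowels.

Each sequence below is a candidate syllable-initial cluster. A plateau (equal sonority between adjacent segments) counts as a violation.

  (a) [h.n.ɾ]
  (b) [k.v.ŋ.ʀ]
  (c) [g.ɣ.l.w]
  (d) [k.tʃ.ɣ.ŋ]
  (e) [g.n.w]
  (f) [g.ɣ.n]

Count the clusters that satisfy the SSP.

(a) sonority 3-4-6: well-formed.
(b) sonority 1-3-4-6: well-formed.
(c) sonority 1-3-5-7: well-formed.
(d) sonority 1-2-3-4: well-formed.
(e) sonority 1-4-7: well-formed.
(f) sonority 1-3-4: well-formed.

6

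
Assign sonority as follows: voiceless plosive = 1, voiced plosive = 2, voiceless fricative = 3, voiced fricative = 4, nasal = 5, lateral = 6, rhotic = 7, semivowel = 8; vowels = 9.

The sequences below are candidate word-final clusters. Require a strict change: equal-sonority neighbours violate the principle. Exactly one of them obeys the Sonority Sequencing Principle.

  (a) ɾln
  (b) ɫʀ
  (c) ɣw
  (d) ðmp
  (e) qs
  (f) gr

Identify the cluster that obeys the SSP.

(a) sonority 7-6-5: well-formed.
(b) sonority 6-7: ill-formed.
(c) sonority 4-8: ill-formed.
(d) sonority 4-5-1: ill-formed.
(e) sonority 1-3: ill-formed.
(f) sonority 2-7: ill-formed.

a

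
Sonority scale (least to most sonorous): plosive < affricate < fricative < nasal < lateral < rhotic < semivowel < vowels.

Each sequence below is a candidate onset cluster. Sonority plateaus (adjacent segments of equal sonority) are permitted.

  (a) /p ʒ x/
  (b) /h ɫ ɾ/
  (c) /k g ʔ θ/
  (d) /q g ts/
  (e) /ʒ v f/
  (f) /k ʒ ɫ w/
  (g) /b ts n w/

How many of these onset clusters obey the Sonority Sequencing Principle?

7

(a) /p ʒ x/: profile 1-3-3 — obeys.
(b) /h ɫ ɾ/: profile 3-5-6 — obeys.
(c) /k g ʔ θ/: profile 1-1-1-3 — obeys.
(d) /q g ts/: profile 1-1-2 — obeys.
(e) /ʒ v f/: profile 3-3-3 — obeys.
(f) /k ʒ ɫ w/: profile 1-3-5-7 — obeys.
(g) /b ts n w/: profile 1-2-4-7 — obeys.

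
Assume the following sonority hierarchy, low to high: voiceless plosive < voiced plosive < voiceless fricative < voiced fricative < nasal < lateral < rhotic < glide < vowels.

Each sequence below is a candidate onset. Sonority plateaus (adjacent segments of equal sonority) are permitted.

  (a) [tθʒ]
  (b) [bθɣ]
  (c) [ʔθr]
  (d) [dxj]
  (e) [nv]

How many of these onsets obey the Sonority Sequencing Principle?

(a) 1-3-4 → obeys
(b) 2-3-4 → obeys
(c) 1-3-7 → obeys
(d) 2-3-8 → obeys
(e) 5-4 → violates

4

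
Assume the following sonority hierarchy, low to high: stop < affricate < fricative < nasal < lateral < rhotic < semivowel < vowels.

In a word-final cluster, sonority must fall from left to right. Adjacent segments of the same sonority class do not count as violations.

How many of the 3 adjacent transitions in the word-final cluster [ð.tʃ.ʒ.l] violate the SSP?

/ð/ — fricative, sonority 3.
/tʃ/ — affricate, sonority 2.
/ʒ/ — fricative, sonority 3.
/l/ — lateral, sonority 5.
/ð/→/tʃ/: 3→2 (falls) — ok.
/tʃ/→/ʒ/: 2→3 (does not fall) — violation.
/ʒ/→/l/: 3→5 (does not fall) — violation.

2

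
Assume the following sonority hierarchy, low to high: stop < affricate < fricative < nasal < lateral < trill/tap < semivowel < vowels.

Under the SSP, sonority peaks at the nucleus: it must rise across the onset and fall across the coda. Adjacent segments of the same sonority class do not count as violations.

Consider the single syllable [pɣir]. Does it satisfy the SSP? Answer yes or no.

yes

Onset: /p/ is a stop (sonority 1), /ɣ/ is a fricative (sonority 3); then the nucleus /i/ (sonority 8).
Onset profile 1-3-8 — rises to the nucleus.
Coda: /r/ is a trill/tap (sonority 6).
Coda profile 8-6 — falls from the nucleus.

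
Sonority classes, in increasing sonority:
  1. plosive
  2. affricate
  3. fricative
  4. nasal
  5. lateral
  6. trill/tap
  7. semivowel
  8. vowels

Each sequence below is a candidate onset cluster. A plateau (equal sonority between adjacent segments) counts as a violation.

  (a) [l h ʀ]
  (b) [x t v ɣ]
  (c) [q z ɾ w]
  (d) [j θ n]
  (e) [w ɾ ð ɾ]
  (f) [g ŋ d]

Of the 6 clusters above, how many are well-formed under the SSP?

(a) sonority 5-3-6: ill-formed.
(b) sonority 3-1-3-3: ill-formed.
(c) sonority 1-3-6-7: well-formed.
(d) sonority 7-3-4: ill-formed.
(e) sonority 7-6-3-6: ill-formed.
(f) sonority 1-4-1: ill-formed.

1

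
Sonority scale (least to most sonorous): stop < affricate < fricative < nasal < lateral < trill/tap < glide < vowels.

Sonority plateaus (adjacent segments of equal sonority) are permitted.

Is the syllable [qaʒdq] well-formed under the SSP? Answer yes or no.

yes

Onset: /q/ is a stop (sonority 1); then the nucleus /a/ (sonority 8).
Onset profile 1-8 — rises to the nucleus.
Coda: /ʒ/ is a fricative (sonority 3), /d/ is a stop (sonority 1), /q/ is a stop (sonority 1).
Coda profile 8-3-1-1 — falls from the nucleus.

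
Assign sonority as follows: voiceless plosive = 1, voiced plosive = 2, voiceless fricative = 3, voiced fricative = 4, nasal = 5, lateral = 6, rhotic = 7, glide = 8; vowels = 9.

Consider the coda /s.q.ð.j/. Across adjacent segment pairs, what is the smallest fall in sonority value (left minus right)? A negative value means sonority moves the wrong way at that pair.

-4

/s/: voiceless fricative = 3.
/q/: voiceless plosive = 1.
/ð/: voiced fricative = 4.
/j/: glide = 8.
/s/→/q/: change +2.
/q/→/ð/: change -3.
/ð/→/j/: change -4.
Minimum = -4.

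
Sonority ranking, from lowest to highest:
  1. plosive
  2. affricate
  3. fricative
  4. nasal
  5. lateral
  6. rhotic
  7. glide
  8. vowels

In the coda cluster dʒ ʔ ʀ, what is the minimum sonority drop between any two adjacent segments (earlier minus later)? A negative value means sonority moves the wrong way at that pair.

/dʒ/: affricate = 2.
/ʔ/: plosive = 1.
/ʀ/: rhotic = 6.
/dʒ/→/ʔ/: change +1.
/ʔ/→/ʀ/: change -5.
Minimum = -5.

-5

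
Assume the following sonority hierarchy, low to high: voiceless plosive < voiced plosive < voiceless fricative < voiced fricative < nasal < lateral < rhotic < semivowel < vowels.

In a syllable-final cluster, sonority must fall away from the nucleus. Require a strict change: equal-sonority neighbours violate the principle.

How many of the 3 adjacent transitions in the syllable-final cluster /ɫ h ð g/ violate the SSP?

1

/ɫ/ is a lateral (sonority 6).
/h/ is a voiceless fricative (sonority 3).
/ð/ is a voiced fricative (sonority 4).
/g/ is a voiced plosive (sonority 2).
/ɫ/→/h/: 6→3 (falls) — ok.
/h/→/ð/: 3→4 (does not fall) — violation.
/ð/→/g/: 4→2 (falls) — ok.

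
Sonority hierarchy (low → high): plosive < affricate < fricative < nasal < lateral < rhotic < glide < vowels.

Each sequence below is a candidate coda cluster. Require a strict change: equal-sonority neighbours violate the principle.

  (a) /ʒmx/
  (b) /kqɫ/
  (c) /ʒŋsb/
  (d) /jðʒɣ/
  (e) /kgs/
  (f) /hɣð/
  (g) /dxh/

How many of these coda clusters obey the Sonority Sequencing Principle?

0

(a) /ʒmx/: profile 3-4-3 — violates.
(b) /kqɫ/: profile 1-1-5 — violates.
(c) /ʒŋsb/: profile 3-4-3-1 — violates.
(d) /jðʒɣ/: profile 7-3-3-3 — violates.
(e) /kgs/: profile 1-1-3 — violates.
(f) /hɣð/: profile 3-3-3 — violates.
(g) /dxh/: profile 1-3-3 — violates.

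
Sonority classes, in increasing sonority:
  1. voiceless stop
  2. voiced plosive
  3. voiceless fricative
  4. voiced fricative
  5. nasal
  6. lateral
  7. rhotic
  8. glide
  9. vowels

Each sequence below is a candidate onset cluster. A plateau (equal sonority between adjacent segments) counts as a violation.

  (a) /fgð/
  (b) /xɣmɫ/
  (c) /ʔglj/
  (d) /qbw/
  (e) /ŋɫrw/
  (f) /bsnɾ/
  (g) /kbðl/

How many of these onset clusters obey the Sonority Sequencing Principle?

6

(a) 3-2-4 → violates
(b) 3-4-5-6 → obeys
(c) 1-2-6-8 → obeys
(d) 1-2-8 → obeys
(e) 5-6-7-8 → obeys
(f) 2-3-5-7 → obeys
(g) 1-2-4-6 → obeys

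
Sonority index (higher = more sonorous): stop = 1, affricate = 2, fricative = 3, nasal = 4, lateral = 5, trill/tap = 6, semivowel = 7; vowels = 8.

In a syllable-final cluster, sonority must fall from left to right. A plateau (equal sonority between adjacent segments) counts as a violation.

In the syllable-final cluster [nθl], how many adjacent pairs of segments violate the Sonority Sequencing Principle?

1

/n/ is a nasal (sonority 4).
/θ/ is a fricative (sonority 3).
/l/ is a lateral (sonority 5).
/n/→/θ/: 4→3 (falls) — ok.
/θ/→/l/: 3→5 (does not fall) — violation.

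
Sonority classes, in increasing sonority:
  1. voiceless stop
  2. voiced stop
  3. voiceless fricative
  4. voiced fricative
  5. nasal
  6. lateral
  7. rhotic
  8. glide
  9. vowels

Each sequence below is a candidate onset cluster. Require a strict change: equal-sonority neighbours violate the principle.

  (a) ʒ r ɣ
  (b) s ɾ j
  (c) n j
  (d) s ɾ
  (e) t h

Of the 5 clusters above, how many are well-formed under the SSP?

4

(a) 4-7-4 → violates
(b) 3-7-8 → obeys
(c) 5-8 → obeys
(d) 3-7 → obeys
(e) 1-3 → obeys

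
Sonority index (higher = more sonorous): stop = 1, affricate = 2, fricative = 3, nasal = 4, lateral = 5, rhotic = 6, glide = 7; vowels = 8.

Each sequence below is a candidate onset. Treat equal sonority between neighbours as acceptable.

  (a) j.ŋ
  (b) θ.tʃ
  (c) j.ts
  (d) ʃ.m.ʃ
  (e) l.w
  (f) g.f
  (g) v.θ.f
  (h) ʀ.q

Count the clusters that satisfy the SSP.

(a) sonority 7-4: ill-formed.
(b) sonority 3-2: ill-formed.
(c) sonority 7-2: ill-formed.
(d) sonority 3-4-3: ill-formed.
(e) sonority 5-7: well-formed.
(f) sonority 1-3: well-formed.
(g) sonority 3-3-3: well-formed.
(h) sonority 6-1: ill-formed.

3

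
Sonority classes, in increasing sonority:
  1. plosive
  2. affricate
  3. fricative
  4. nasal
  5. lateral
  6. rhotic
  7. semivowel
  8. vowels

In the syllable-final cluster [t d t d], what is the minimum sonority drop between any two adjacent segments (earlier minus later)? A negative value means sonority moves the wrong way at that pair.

0

/t/: plosive = 1.
/d/: plosive = 1.
/t/: plosive = 1.
/d/: plosive = 1.
/t/→/d/: change +0.
/d/→/t/: change +0.
/t/→/d/: change +0.
Minimum = 0.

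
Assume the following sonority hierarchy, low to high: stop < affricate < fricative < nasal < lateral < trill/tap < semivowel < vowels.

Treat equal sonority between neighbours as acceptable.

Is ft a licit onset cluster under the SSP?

/f/: fricative = 3.
/t/: stop = 1.
The profile is 3-1. Between /f/ (3) and /t/ (1) sonority does not rise, so the cluster violates the SSP.

no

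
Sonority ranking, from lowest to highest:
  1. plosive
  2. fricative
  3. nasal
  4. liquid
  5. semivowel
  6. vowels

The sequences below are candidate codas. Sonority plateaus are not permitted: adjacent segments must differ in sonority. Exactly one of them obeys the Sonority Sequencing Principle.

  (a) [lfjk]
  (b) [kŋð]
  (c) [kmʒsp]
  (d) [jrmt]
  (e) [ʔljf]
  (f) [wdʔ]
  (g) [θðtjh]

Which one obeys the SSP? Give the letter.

d

(a) 4-2-5-1 → violates
(b) 1-3-2 → violates
(c) 1-3-2-2-1 → violates
(d) 5-4-3-1 → obeys
(e) 1-4-5-2 → violates
(f) 5-1-1 → violates
(g) 2-2-1-5-2 → violates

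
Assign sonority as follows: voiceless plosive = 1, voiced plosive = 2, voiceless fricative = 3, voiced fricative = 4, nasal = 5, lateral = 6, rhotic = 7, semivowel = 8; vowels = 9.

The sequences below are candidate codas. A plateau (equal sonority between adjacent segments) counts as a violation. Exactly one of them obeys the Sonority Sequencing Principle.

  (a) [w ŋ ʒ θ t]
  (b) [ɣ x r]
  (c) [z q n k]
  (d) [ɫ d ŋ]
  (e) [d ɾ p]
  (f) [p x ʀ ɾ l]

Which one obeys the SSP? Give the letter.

(a) [w ŋ ʒ θ t]: profile 8-5-4-3-1 — obeys.
(b) [ɣ x r]: profile 4-3-7 — violates.
(c) [z q n k]: profile 4-1-5-1 — violates.
(d) [ɫ d ŋ]: profile 6-2-5 — violates.
(e) [d ɾ p]: profile 2-7-1 — violates.
(f) [p x ʀ ɾ l]: profile 1-3-7-7-6 — violates.

a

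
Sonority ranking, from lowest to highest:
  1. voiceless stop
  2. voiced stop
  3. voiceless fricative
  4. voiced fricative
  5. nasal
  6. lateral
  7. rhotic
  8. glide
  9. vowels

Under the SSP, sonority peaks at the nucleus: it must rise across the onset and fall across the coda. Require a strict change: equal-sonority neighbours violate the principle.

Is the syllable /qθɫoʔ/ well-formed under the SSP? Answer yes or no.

yes

Onset: /q/ is a voiceless stop (sonority 1), /θ/ is a voiceless fricative (sonority 3), /ɫ/ is a lateral (sonority 6); then the nucleus /o/ (sonority 9).
Onset profile 1-3-6-9 — rises to the nucleus.
Coda: /ʔ/ is a voiceless stop (sonority 1).
Coda profile 9-1 — falls from the nucleus.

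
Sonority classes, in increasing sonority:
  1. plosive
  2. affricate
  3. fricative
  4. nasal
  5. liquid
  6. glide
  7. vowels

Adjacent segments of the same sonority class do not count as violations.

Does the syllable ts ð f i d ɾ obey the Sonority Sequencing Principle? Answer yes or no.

no

Onset: /ts/ is an affricate (sonority 2), /ð/ is a fricative (sonority 3), /f/ is a fricative (sonority 3); then the nucleus /i/ (sonority 7).
Onset profile 2-3-3-7 — rises to the nucleus.
Coda: /d/ is a plosive (sonority 1), /ɾ/ is a liquid (sonority 5).
Coda profile 7-1-5 — does not fall throughout.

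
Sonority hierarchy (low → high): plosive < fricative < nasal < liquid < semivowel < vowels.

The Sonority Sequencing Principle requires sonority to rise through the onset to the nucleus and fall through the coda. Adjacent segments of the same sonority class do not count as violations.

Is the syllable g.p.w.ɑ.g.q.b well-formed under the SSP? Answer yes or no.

Onset: /g/ is a plosive (sonority 1), /p/ is a plosive (sonority 1), /w/ is a semivowel (sonority 5); then the nucleus /ɑ/ (sonority 6).
Onset profile 1-1-5-6 — rises to the nucleus.
Coda: /g/ is a plosive (sonority 1), /q/ is a plosive (sonority 1), /b/ is a plosive (sonority 1).
Coda profile 6-1-1-1 — falls from the nucleus.

yes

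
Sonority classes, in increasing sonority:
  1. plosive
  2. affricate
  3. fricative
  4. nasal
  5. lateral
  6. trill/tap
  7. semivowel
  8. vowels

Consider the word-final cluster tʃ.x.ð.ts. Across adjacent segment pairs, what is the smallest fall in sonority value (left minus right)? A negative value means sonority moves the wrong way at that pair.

-1

/tʃ/ — affricate, sonority 2.
/x/ — fricative, sonority 3.
/ð/ — fricative, sonority 3.
/ts/ — affricate, sonority 2.
/tʃ/→/x/: change -1.
/x/→/ð/: change +0.
/ð/→/ts/: change +1.
Minimum = -1.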